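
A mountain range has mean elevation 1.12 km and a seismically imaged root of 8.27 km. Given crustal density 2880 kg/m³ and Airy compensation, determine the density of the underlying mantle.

3270 kg/m³

Airy balance: ρ_c h = (ρ_m − ρ_c) r → ρ_m = ρ_c (1 + h/r).
ρ_m = 2880 × (1 + 1.12 km/8.27 km) = 3270 kg/m³.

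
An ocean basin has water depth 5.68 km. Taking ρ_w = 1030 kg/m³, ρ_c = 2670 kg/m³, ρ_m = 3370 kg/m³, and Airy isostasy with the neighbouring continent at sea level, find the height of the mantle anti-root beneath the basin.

Equating mass per unit area of the two columns: replacing crust with seawater at the top is compensated by replacing crust with mantle at the base: d (ρ_c − ρ_w) = a (ρ_m − ρ_c).
a = d (ρ_c − ρ_w)/(ρ_m − ρ_c) = 5.68 km × 1640/700 = 13.3 km.

13.3 km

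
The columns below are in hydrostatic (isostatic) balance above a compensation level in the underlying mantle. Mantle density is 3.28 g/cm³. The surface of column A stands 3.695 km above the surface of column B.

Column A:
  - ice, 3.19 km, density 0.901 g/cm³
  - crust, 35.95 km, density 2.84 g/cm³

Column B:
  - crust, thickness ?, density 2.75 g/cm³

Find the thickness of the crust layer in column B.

Take the compensation level at the base of the deeper column (depth z_c below the surface of column A) and equate Σ ρ_i t_i down to z_c; mantle fills any gap and the z_c terms cancel.
Column A: 3.19×0.901 + 35.95×2.84 + (z_c − 39.14)×3.28
Column B: 3.695×0 + x×2.75 + (z_c − 3.695 − 0 − x)×3.28
The z_c×3.28 term appears on both sides and cancels. Collect the known terms of each column as K = Σ(ρt)_known − 3.28 × (depth of known layers): K_A = 104.97219 − 3.28×39.14 = −23.40701; K_B = 0 − 3.28×(3.695 + 0) = −12.1196.
Balance: K_A = K_B − x×(3.28 − 2.75), so x = (K_B − K_A)/(3.28 − 2.75) = 11.2874/0.53 = 21.3 km.

21.3 km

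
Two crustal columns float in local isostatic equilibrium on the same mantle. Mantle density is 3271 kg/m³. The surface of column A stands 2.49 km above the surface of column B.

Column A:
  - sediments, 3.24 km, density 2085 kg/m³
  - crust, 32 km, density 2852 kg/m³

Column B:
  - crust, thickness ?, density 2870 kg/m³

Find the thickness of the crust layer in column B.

22.7 km

Take the compensation level at the base of the deeper column (depth z_c below the surface of column A) and equate Σ ρ_i t_i down to z_c; mantle fills any gap and the z_c terms cancel.
Column A: 3.24×2085 + 32×2852 + (z_c − 35.24)×3271
Column B: 2.49×0 + x×2870 + (z_c − 2.49 − 0 − x)×3271
The z_c×3271 term appears on both sides and cancels. Collect the known terms of each column as K = Σ(ρt)_known − 3271 × (depth of known layers): K_A = 98019.4 − 3271×35.24 = −17250.64; K_B = 0 − 3271×(2.49 + 0) = −8144.79.
Balance: K_A = K_B − x×(3271 − 2870), so x = (K_B − K_A)/(3271 − 2870) = 9105.85/401 = 22.7 km.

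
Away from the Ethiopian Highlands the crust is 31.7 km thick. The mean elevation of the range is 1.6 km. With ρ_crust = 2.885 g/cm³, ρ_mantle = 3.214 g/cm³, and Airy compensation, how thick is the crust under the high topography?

Root depth r = h ρ_c / (ρ_m − ρ_c) = 1.6 km × 2.885 / 0.329 = 14.03 km.
Total thickness = T + h + r = 31.7 km + 1.6 km + 14.03 km = 47.3 km.

47.3 km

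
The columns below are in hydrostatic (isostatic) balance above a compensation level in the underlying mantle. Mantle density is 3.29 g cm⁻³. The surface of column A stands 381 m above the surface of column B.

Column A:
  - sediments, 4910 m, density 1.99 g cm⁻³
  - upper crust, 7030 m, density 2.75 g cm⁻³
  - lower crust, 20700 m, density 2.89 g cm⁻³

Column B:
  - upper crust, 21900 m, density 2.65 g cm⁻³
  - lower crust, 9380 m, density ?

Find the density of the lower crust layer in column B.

Take the compensation level at the base of the deeper column (depth z_c below the surface of column A) and equate Σ ρ_i t_i down to z_c; mantle fills any gap and the z_c terms cancel.
Column A: 4910×1.99 + 7030×2.75 + 20700×2.89 + (z_c − 32640)×3.29
Column B: 381×0 + 21900×2.65 + 9380×ρ + (z_c − 381 − 31280)×3.29
The z_c×3.29 term appears on both sides and cancels. Collect the known terms of each column as K = Σ(ρt)_known − 3.29 × (depth of known layers): K_A = 88926.4 − 3.29×32640 = −18459.2; K_B = 58035 − 3.29×(381 + 31280) = −46129.69.
Balance: K_A = K_B + 9380×ρ, so ρ = (K_A − K_B)/9380 = 27670.5/9380 = 2.95 g cm⁻³.

2.95 g cm⁻³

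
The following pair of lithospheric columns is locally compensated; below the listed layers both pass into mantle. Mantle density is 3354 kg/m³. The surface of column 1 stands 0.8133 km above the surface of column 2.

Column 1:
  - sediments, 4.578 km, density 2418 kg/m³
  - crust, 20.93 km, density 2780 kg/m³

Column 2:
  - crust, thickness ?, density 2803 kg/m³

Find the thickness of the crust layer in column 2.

Take the compensation level at the base of the deeper column (depth z_c below the surface of column 1) and equate Σ ρ_i t_i down to z_c; mantle fills any gap and the z_c terms cancel.
Column 1: 4.578×2418 + 20.93×2780 + (z_c − 25.508)×3354
Column 2: 0.8133×0 + x×2803 + (z_c − 0.8133 − 0 − x)×3354
The z_c×3354 term appears on both sides and cancels. Collect the known terms of each column as K = Σ(ρt)_known − 3354 × (depth of known layers): K_1 = 69255.004 − 3354×25.508 = −16298.828; K_2 = 0 − 3354×(0.8133 + 0) = −2727.8082.
Balance: K_1 = K_2 − x×(3354 − 2803), so x = (K_2 − K_1)/(3354 − 2803) = 13571/551 = 24.6 km.

24.6 km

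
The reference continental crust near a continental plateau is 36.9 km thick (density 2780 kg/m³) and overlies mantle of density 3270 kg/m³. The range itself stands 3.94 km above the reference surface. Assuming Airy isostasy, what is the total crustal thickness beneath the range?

63.2 km

Root depth r = h ρ_c / (ρ_m − ρ_c) = 3.94 km × 2780 / 490 = 22.35 km.
Total thickness = T + h + r = 36.9 km + 3.94 km + 22.35 km = 63.2 km.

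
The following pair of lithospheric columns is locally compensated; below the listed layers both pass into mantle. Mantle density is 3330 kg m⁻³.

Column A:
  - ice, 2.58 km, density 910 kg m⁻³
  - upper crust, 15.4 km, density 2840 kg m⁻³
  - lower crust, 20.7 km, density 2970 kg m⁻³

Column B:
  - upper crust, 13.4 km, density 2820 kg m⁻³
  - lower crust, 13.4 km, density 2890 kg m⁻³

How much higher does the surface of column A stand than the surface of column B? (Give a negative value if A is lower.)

2.56 km

For any compensation level in the mantle, the mantle terms cancel and isostasy reduces to e = (Σt_A − Σt_B) − (Σ(ρt)_A − Σ(ρt)_B) / ρ_m.
Σt_A = 38.68 km; Σt_B = 26.8 km; Σ(ρt)_A = 107562.8; Σ(ρt)_B = 76514 (in km·kg m⁻³).
e = (38.68 − 26.8) − (107562.8 − 76514) / 3330 = 2.56 km.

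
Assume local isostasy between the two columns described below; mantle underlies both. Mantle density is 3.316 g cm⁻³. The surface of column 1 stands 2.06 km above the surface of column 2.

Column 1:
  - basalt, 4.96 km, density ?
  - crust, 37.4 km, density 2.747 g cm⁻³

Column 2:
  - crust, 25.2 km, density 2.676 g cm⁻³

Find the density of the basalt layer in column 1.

2.98 g cm⁻³

Take the compensation level at the base of the deeper column (depth z_c below the surface of column 1) and equate Σ ρ_i t_i down to z_c; mantle fills any gap and the z_c terms cancel.
Column 1: 4.96×ρ + 37.4×2.747 + (z_c − 42.36)×3.316
Column 2: 2.06×0 + 25.2×2.676 + (z_c − 2.06 − 25.2)×3.316
The z_c×3.316 term appears on both sides and cancels. Collect the known terms of each column as K = Σ(ρt)_known − 3.316 × (depth of known layers): K_1 = 102.7378 − 3.316×42.36 = −37.72796; K_2 = 67.4352 − 3.316×(2.06 + 25.2) = −22.95896.
Balance: K_1 + 4.96×ρ = K_2, so ρ = (K_2 − K_1)/4.96 = 14.769/4.96 = 2.98 g cm⁻³.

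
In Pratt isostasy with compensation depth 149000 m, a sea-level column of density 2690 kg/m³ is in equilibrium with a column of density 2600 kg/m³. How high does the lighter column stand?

ρ_ref D = ρ (D + h) → h = D (ρ_ref − ρ)/ρ.
h = 149000 m × (2690 − 2600)/2600 = 5160 m.

5160 m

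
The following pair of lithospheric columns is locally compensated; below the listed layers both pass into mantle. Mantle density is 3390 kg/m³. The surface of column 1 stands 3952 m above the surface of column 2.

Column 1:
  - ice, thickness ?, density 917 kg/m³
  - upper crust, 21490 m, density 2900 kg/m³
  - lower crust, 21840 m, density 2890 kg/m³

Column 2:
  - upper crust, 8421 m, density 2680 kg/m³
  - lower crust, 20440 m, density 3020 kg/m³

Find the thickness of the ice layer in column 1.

Take the compensation level at the base of the deeper column (depth z_c below the surface of column 1) and equate Σ ρ_i t_i down to z_c; mantle fills any gap and the z_c terms cancel.
Column 1: x×917 + 21490×2900 + 21840×2890 + (z_c − 43330 − x)×3390
Column 2: 3952×0 + 8421×2680 + 20440×3020 + (z_c − 3952 − 28861)×3390
The z_c×3390 term appears on both sides and cancels. Collect the known terms of each column as K = Σ(ρt)_known − 3390 × (depth of known layers): K_1 = 125438600 − 3390×43330 = −21450100; K_2 = 84297080 − 3390×(3952 + 28861) = −26938990.
Balance: K_1 − x×(3390 − 917) = K_2, so x = (K_1 − K_2)/(3390 − 917) = 5488890/2473 = 2220 m.

2220 m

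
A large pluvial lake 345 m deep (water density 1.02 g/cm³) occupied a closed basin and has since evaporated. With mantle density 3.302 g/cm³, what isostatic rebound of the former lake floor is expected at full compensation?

107 m

u = d ρ_w/ρ_m = 345 m × 1.02/3.302 = 107 m.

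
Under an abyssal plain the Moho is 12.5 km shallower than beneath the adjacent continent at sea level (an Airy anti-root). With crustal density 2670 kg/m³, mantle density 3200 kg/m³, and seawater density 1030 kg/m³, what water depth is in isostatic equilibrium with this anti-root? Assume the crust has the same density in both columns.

4.04 km

Replacing a thickness d of crust by seawater at the top must be balanced by replacing crust with mantle at the base: d (ρ_c − ρ_w) = a (ρ_m − ρ_c).
d = a (ρ_m − ρ_c)/(ρ_c − ρ_w) = 12.5 km × 530/1640 = 4.04 km.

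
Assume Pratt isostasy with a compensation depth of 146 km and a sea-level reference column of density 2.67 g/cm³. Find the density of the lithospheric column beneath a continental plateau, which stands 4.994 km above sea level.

Pratt balance: ρ_ref D = ρ (D + h).
ρ = ρ_ref D/(D + h) = 2.67 × 146 km/(146 km + 4.994 km) = 2.58 g/cm³.

2.58 g/cm³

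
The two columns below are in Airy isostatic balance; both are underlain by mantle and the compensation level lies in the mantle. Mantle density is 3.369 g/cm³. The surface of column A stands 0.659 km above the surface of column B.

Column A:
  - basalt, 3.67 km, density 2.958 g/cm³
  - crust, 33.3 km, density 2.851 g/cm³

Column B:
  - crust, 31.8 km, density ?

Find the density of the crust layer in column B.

Take the compensation level at the base of the deeper column (depth z_c below the surface of column A) and equate Σ ρ_i t_i down to z_c; mantle fills any gap and the z_c terms cancel.
Column A: 3.67×2.958 + 33.3×2.851 + (z_c − 36.97)×3.369
Column B: 0.659×0 + 31.8×ρ + (z_c − 0.659 − 31.8)×3.369
The z_c×3.369 term appears on both sides and cancels. Collect the known terms of each column as K = Σ(ρt)_known − 3.369 × (depth of known layers): K_A = 105.79416 − 3.369×36.97 = −18.75777; K_B = 0 − 3.369×(0.659 + 31.8) = −109.354371.
Balance: K_A = K_B + 31.8×ρ, so ρ = (K_A − K_B)/31.8 = 90.5966/31.8 = 2.85 g/cm³.

2.85 g/cm³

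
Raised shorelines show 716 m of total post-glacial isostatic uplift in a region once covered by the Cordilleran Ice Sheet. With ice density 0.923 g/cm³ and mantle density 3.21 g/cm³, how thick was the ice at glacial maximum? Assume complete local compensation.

2490 m

u = t ρ_ice/ρ_m → t = u ρ_m/ρ_ice = 716 m × 3.21/0.923 = 2490 m.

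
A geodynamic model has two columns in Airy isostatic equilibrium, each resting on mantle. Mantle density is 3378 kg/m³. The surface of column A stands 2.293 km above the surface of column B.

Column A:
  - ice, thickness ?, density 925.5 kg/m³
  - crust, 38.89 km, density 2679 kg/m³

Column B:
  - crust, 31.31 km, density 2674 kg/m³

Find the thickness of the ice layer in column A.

Take the compensation level at the base of the deeper column (depth z_c below the surface of column A) and equate Σ ρ_i t_i down to z_c; mantle fills any gap and the z_c terms cancel.
Column A: x×925.5 + 38.89×2679 + (z_c − 38.89 − x)×3378
Column B: 2.293×0 + 31.31×2674 + (z_c − 2.293 − 31.31)×3378
The z_c×3378 term appears on both sides and cancels. Collect the known terms of each column as K = Σ(ρt)_known − 3378 × (depth of known layers): K_A = 104186.31 − 3378×38.89 = −27184.11; K_B = 83722.94 − 3378×(2.293 + 31.31) = −29787.994.
Balance: K_A − x×(3378 − 925.5) = K_B, so x = (K_A − K_B)/(3378 − 925.5) = 2603.88/2452.5 = 1.06 km.

1.06 km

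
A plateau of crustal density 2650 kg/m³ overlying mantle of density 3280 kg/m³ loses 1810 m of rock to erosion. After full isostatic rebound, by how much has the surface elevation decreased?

348 m

Rebound u = e ρ_c/ρ_m = 1810 m × 2650/3280 = 1462 m.
Net surface drop = e − u = 1810 m − 1462 m = e (ρ_m − ρ_c)/ρ_m = 348 m.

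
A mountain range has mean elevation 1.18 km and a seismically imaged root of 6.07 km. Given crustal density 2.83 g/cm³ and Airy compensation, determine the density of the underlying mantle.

3.38 g/cm³

Airy balance: ρ_c h = (ρ_m − ρ_c) r → ρ_m = ρ_c (1 + h/r).
ρ_m = 2.83 × (1 + 1.18 km/6.07 km) = 3.38 g/cm³.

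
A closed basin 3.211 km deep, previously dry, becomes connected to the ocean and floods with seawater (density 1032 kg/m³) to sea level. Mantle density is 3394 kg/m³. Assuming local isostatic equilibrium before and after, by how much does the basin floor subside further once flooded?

1.4 km

After flooding the water column is d + s deep. Its weight must equal the weight of mantle displaced by the extra subsidence s: (d + s) ρ_w = s ρ_m.
s = d ρ_w / (ρ_m − ρ_w) = 3.211 km × 1032/(3394 − 1032) = 1.4 km.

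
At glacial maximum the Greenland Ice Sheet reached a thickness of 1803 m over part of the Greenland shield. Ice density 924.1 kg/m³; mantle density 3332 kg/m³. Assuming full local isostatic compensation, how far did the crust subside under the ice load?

For local isostatic compensation: the ice load ρ_ice t is balanced by mantle displaced below, ρ_m s.
s = t ρ_ice / ρ_m = 1803 m × 924.1/3332 = 500 m.

500 m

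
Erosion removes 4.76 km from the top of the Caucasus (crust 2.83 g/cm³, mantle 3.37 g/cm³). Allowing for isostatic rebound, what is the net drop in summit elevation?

0.763 km

Rebound u = e ρ_c/ρ_m = 4.76 km × 2.83/3.37 = 3.997 km.
Net surface drop = e − u = 4.76 km − 3.997 km = e (ρ_m − ρ_c)/ρ_m = 0.763 km.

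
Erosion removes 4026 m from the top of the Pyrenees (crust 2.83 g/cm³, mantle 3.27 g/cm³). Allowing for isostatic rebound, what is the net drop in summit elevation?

Rebound u = e ρ_c/ρ_m = 4026 m × 2.83/3.27 = 3484 m.
Net surface drop = e − u = 4026 m − 3484 m = e (ρ_m − ρ_c)/ρ_m = 542 m.

542 m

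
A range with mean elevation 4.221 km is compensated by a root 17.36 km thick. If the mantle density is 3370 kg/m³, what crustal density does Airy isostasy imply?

2710 kg/m³

ρ_c h = (ρ_m − ρ_c) r → ρ_c (h + r) = ρ_m r → ρ_c = ρ_m r / (h + r).
ρ_c = 3370 × 17.36 km / (4.221 km + 17.36 km) = 2710 kg/m³.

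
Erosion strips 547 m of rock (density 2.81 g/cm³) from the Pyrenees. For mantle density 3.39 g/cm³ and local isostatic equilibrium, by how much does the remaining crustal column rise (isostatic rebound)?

453 m

Unloading: uplift u = e ρ_c/ρ_m = 547 m × 2.81/3.39 = 453 m.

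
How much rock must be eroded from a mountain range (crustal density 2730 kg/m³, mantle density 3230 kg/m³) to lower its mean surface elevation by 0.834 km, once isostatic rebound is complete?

5.39 km

Net drop Δ = e − u = e − e ρ_c/ρ_m = e (ρ_m − ρ_c)/ρ_m.
e = Δ ρ_m/(ρ_m − ρ_c) = 0.834 km × 3230/500 = 5.39 km.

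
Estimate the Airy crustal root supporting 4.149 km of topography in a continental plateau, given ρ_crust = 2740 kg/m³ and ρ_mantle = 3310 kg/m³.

By Archimedes' principle applied to the lithosphere: the weight of the topography is balanced by the buoyancy of the root, ρ_c h = (ρ_m − ρ_c) r.
r = h · ρ_c / (ρ_m − ρ_c) = 4.149 km × 2740 / (3310 − 2740) = 19.9 km.

19.9 km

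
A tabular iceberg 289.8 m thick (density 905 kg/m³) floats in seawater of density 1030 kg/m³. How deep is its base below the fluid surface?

255 m

Draft d = t ρ_obj/ρ_fluid = 289.8 m × 905/1030 = 255 m.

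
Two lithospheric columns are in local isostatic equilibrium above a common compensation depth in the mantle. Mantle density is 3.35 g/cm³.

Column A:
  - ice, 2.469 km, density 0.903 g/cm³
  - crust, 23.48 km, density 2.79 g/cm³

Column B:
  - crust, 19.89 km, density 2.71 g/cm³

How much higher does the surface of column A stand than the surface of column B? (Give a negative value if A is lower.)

1.93 km

For any compensation level in the mantle, the mantle terms cancel and isostasy reduces to e = (Σt_A − Σt_B) − (Σ(ρt)_A − Σ(ρt)_B) / ρ_m.
Σt_A = 25.949 km; Σt_B = 19.89 km; Σ(ρt)_A = 67.738707; Σ(ρt)_B = 53.9019 (in km·g/cm³).
e = (25.949 − 19.89) − (67.738707 − 53.9019) / 3.35 = 1.93 km.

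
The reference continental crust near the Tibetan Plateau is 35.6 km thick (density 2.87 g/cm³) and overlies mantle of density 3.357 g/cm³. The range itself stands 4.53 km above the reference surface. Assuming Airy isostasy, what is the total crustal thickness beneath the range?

66.8 km

Root depth r = h ρ_c / (ρ_m − ρ_c) = 4.53 km × 2.87 / 0.487 = 26.7 km.
Total thickness = T + h + r = 35.6 km + 4.53 km + 26.7 km = 66.8 km.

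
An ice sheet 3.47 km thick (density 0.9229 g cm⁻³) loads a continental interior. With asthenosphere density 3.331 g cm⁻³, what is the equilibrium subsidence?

0.961 km

By Archimedes' principle applied to the lithosphere: the ice load ρ_ice t is balanced by mantle displaced below, ρ_m s.
s = t ρ_ice / ρ_m = 3.47 km × 0.9229/3.331 = 0.961 km.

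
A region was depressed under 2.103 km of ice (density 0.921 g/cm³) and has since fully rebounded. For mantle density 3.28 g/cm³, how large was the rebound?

Removing the load lets mantle flow back in; uplift u satisfies ρ_ice t = ρ_m u.
u = t ρ_ice/ρ_m = 2.103 km × 0.921/3.28 = 0.591 km.

0.591 km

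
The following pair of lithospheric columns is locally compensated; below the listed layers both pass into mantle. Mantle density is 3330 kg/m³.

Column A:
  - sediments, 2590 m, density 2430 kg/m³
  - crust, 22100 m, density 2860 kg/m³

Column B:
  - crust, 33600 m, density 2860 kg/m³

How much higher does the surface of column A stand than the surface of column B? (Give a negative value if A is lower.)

For any compensation level in the mantle, the mantle terms cancel and isostasy reduces to e = (Σt_A − Σt_B) − (Σ(ρt)_A − Σ(ρt)_B) / ρ_m.
Σt_A = 24690 m; Σt_B = 33600 m; Σ(ρt)_A = 69499700; Σ(ρt)_B = 96096000 (in m·kg/m³).
e = (24690 − 33600) − (69499700 − 96096000) / 3330 = −923 m.

−923 m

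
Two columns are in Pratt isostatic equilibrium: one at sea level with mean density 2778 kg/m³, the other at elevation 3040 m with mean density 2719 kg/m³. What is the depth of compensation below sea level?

140000 m

ρ_ref D = ρ (D + h) → D (ρ_ref − ρ) = ρ h.
D = ρ h/(ρ_ref − ρ) = 2719 × 3040 m/(2778 − 2719) = 140000 m.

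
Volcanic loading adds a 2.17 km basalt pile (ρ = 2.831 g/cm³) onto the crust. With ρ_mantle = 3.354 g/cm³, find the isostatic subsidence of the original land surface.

Subaerial loading: s = t ρ_load / ρ_m.
s = 2.17 km × 2.831/3.354 = 1.83 km.

1.83 km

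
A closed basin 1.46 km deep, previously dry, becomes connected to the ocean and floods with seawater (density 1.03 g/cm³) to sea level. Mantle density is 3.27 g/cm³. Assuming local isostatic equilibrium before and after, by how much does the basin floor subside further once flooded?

After flooding the water column is d + s deep. Its weight must equal the weight of mantle displaced by the extra subsidence s: (d + s) ρ_w = s ρ_m.
s = d ρ_w / (ρ_m − ρ_w) = 1.46 km × 1.03/(3.27 − 1.03) = 0.671 km.

0.671 km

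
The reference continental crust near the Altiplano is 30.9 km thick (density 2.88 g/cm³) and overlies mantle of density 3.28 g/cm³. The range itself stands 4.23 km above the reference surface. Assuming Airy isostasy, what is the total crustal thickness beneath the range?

65.6 km

Root depth r = h ρ_c / (ρ_m − ρ_c) = 4.23 km × 2.88 / 0.4 = 30.46 km.
Total thickness = T + h + r = 30.9 km + 4.23 km + 30.46 km = 65.6 km.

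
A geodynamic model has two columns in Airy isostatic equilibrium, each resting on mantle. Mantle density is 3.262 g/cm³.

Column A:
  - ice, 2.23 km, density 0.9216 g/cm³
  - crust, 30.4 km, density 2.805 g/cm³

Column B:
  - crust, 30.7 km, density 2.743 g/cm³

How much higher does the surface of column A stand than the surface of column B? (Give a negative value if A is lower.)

For any compensation level in the mantle, the mantle terms cancel and isostasy reduces to e = (Σt_A − Σt_B) − (Σ(ρt)_A − Σ(ρt)_B) / ρ_m.
Σt_A = 32.63 km; Σt_B = 30.7 km; Σ(ρt)_A = 87.327168; Σ(ρt)_B = 84.2101 (in km·g/cm³).
e = (32.63 − 30.7) − (87.327168 − 84.2101) / 3.262 = 0.974 km.

0.974 km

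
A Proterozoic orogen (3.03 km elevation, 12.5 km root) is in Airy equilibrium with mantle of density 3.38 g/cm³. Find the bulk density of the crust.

2.72 g/cm³

ρ_c h = (ρ_m − ρ_c) r → ρ_c (h + r) = ρ_m r → ρ_c = ρ_m r / (h + r).
ρ_c = 3.38 × 12.5 km / (3.03 km + 12.5 km) = 2.72 g/cm³.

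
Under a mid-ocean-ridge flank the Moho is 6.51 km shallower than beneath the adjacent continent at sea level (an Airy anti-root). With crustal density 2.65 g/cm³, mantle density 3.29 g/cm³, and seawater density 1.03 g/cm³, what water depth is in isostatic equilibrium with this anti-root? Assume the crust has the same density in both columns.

Replacing a thickness d of crust by seawater at the top must be balanced by replacing crust with mantle at the base: d (ρ_c − ρ_w) = a (ρ_m − ρ_c).
d = a (ρ_m − ρ_c)/(ρ_c − ρ_w) = 6.51 km × 0.64/1.62 = 2.57 km.

2.57 km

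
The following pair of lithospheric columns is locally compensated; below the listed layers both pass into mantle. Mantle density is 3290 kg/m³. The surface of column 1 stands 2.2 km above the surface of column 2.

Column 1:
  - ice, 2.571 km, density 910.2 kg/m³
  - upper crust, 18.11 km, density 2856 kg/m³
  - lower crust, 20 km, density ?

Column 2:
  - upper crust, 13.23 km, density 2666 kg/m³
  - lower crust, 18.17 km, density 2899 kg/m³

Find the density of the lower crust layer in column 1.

2860 kg/m³

Take the compensation level at the base of the deeper column (depth z_c below the surface of column 1) and equate Σ ρ_i t_i down to z_c; mantle fills any gap and the z_c terms cancel.
Column 1: 2.571×910.2 + 18.11×2856 + 20×ρ + (z_c − 40.681)×3290
Column 2: 2.2×0 + 13.23×2666 + 18.17×2899 + (z_c − 2.2 − 31.4)×3290
The z_c×3290 term appears on both sides and cancels. Collect the known terms of each column as K = Σ(ρt)_known − 3290 × (depth of known layers): K_1 = 54062.2842 − 3290×40.681 = −79778.2058; K_2 = 87946.01 − 3290×(2.2 + 31.4) = −22597.99.
Balance: K_1 + 20×ρ = K_2, so ρ = (K_2 − K_1)/20 = 57180.2/20 = 2860 kg/m³.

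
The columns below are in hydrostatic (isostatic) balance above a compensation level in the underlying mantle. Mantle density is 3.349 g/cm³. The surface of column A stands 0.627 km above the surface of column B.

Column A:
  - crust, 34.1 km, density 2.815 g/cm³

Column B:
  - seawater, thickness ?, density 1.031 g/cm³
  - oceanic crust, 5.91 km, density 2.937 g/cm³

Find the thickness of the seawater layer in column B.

Take the compensation level at the base of the deeper column (depth z_c below the surface of column A) and equate Σ ρ_i t_i down to z_c; mantle fills any gap and the z_c terms cancel.
Column A: 34.1×2.815 + (z_c − 34.1)×3.349
Column B: 0.627×0 + x×1.031 + 5.91×2.937 + (z_c − 0.627 − 5.91 − x)×3.349
The z_c×3.349 term appears on both sides and cancels. Collect the known terms of each column as K = Σ(ρt)_known − 3.349 × (depth of known layers): K_A = 95.9915 − 3.349×34.1 = −18.2094; K_B = 17.35767 − 3.349×(0.627 + 5.91) = −4.534743.
Balance: K_A = K_B − x×(3.349 − 1.031), so x = (K_B − K_A)/(3.349 − 1.031) = 13.6747/2.318 = 5.9 km.

5.9 km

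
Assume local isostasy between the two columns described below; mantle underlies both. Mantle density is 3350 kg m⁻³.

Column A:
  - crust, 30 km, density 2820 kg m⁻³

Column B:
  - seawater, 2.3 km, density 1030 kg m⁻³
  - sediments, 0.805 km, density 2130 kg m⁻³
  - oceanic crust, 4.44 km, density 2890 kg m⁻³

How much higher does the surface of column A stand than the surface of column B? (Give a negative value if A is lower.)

2.25 km

For any compensation level in the mantle, the mantle terms cancel and isostasy reduces to e = (Σt_A − Σt_B) − (Σ(ρt)_A − Σ(ρt)_B) / ρ_m.
Σt_A = 30 km; Σt_B = 7.545 km; Σ(ρt)_A = 84600; Σ(ρt)_B = 16915.25 (in km·kg m⁻³).
e = (30 − 7.545) − (84600 − 16915.25) / 3350 = 2.25 km.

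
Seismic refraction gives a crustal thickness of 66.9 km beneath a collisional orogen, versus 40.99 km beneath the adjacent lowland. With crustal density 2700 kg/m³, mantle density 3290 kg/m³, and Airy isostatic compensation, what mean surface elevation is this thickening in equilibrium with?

4.65 km

Excess crust Δ = 66.9 km − 40.99 km = 25.91 km, split between elevation h and root r with h + r = Δ.
Airy balance ρ_c h = (ρ_m − ρ_c) r gives r = h ρ_c/(ρ_m − ρ_c), so h (1 + ρ_c/(ρ_m − ρ_c)) = Δ, i.e. h = Δ (ρ_m − ρ_c)/ρ_m.
h = 25.91 km × 590/3290 = 4.65 km.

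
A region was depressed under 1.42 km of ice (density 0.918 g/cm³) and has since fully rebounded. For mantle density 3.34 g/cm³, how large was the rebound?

Removing the load lets mantle flow back in; uplift u satisfies ρ_ice t = ρ_m u.
u = t ρ_ice/ρ_m = 1.42 km × 0.918/3.34 = 0.39 km.

0.39 km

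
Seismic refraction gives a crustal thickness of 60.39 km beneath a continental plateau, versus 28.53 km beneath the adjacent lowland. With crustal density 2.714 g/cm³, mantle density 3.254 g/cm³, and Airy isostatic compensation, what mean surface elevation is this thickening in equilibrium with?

5.29 km

Excess crust Δ = 60.39 km − 28.53 km = 31.86 km, split between elevation h and root r with h + r = Δ.
Airy balance ρ_c h = (ρ_m − ρ_c) r gives r = h ρ_c/(ρ_m − ρ_c), so h (1 + ρ_c/(ρ_m − ρ_c)) = Δ, i.e. h = Δ (ρ_m − ρ_c)/ρ_m.
h = 31.86 km × 0.54/3.254 = 5.29 km.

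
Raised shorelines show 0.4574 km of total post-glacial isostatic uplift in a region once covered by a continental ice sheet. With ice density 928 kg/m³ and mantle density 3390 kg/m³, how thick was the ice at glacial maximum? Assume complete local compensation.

u = t ρ_ice/ρ_m → t = u ρ_m/ρ_ice = 0.4574 km × 3390/928 = 1.67 km.

1.67 km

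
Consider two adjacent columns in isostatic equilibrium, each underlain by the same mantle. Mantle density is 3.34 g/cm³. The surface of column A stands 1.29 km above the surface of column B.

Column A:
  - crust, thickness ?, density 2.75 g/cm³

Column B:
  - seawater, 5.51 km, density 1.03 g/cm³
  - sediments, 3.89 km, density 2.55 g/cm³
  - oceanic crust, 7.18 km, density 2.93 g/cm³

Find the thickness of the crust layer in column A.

39.1 km

Take the compensation level at the base of the deeper column (depth z_c below the surface of column A) and equate Σ ρ_i t_i down to z_c; mantle fills any gap and the z_c terms cancel.
Column A: x×2.75 + (z_c − 0 − x)×3.34
Column B: 1.29×0 + 5.51×1.03 + 3.89×2.55 + 7.18×2.93 + (z_c − 1.29 − 16.58)×3.34
The z_c×3.34 term appears on both sides and cancels. Collect the known terms of each column as K = Σ(ρt)_known − 3.34 × (depth of known layers): K_A = 0 − 3.34×0 = 0; K_B = 36.6322 − 3.34×(1.29 + 16.58) = −23.0536.
Balance: K_A − x×(3.34 − 2.75) = K_B, so x = (K_A − K_B)/(3.34 − 2.75) = 23.0536/0.59 = 39.1 km.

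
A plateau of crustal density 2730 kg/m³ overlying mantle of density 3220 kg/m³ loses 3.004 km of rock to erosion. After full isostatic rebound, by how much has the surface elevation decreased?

0.457 km

Rebound u = e ρ_c/ρ_m = 3.004 km × 2730/3220 = 2.547 km.
Net surface drop = e − u = 3.004 km − 2.547 km = e (ρ_m − ρ_c)/ρ_m = 0.457 km.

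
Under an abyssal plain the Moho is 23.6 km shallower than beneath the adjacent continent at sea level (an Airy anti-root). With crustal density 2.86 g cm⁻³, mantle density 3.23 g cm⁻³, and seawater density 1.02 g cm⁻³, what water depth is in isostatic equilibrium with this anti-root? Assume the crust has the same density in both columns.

4.75 km

Replacing a thickness d of crust by seawater at the top must be balanced by replacing crust with mantle at the base: d (ρ_c − ρ_w) = a (ρ_m − ρ_c).
d = a (ρ_m − ρ_c)/(ρ_c − ρ_w) = 23.6 km × 0.37/1.84 = 4.75 km.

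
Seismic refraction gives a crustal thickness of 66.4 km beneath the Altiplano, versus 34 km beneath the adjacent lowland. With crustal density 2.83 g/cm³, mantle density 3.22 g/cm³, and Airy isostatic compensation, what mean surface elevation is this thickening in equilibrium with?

3.92 km

Excess crust Δ = 66.4 km − 34 km = 32.4 km, split between elevation h and root r with h + r = Δ.
Airy balance ρ_c h = (ρ_m − ρ_c) r gives r = h ρ_c/(ρ_m − ρ_c), so h (1 + ρ_c/(ρ_m − ρ_c)) = Δ, i.e. h = Δ (ρ_m − ρ_c)/ρ_m.
h = 32.4 km × 0.39/3.22 = 3.92 km.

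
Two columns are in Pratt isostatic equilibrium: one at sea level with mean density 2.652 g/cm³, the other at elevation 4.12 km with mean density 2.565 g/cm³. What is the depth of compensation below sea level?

121 km

ρ_ref D = ρ (D + h) → D (ρ_ref − ρ) = ρ h.
D = ρ h/(ρ_ref − ρ) = 2.565 × 4.12 km/(2.652 − 2.565) = 121 km.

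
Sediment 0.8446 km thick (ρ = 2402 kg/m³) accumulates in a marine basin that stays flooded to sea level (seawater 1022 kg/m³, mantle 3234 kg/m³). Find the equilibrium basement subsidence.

0.527 km

Submarine loading: the sediment displaces seawater, and the subsidence is in turn flooded, so s (ρ_m − ρ_w) = t (ρ_sed − ρ_w).
s = 0.8446 km × (2402 − 1022) / (3234 − 1022) = 0.527 km.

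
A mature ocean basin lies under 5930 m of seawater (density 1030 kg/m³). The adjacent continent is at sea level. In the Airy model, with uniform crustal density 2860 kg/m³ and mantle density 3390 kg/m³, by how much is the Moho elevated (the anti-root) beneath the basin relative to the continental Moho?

20500 m

Balancing pressure at the compensation depth: replacing crust with seawater at the top is compensated by replacing crust with mantle at the base: d (ρ_c − ρ_w) = a (ρ_m − ρ_c).
a = d (ρ_c − ρ_w)/(ρ_m − ρ_c) = 5930 m × 1830/530 = 20500 m.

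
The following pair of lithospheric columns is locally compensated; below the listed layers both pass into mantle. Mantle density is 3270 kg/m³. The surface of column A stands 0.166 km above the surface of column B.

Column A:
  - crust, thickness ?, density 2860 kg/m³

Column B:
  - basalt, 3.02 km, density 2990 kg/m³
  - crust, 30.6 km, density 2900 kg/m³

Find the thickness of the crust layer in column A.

31 km

Take the compensation level at the base of the deeper column (depth z_c below the surface of column A) and equate Σ ρ_i t_i down to z_c; mantle fills any gap and the z_c terms cancel.
Column A: x×2860 + (z_c − 0 − x)×3270
Column B: 0.166×0 + 3.02×2990 + 30.6×2900 + (z_c − 0.166 − 33.62)×3270
The z_c×3270 term appears on both sides and cancels. Collect the known terms of each column as K = Σ(ρt)_known − 3270 × (depth of known layers): K_A = 0 − 3270×0 = 0; K_B = 97769.8 − 3270×(0.166 + 33.62) = −12710.42.
Balance: K_A − x×(3270 − 2860) = K_B, so x = (K_A − K_B)/(3270 − 2860) = 12710.4/410 = 31 km.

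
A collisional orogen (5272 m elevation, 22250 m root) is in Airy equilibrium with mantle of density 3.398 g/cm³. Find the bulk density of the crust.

ρ_c h = (ρ_m − ρ_c) r → ρ_c (h + r) = ρ_m r → ρ_c = ρ_m r / (h + r).
ρ_c = 3.398 × 22250 m / (5272 m + 22250 m) = 2.75 g/cm³.

2.75 g/cm³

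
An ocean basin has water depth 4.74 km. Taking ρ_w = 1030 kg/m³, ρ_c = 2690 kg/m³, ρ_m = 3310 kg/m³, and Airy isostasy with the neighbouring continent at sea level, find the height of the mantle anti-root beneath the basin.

12.7 km

In Airy isostatic equilibrium: replacing crust with seawater at the top is compensated by replacing crust with mantle at the base: d (ρ_c − ρ_w) = a (ρ_m − ρ_c).
a = d (ρ_c − ρ_w)/(ρ_m − ρ_c) = 4.74 km × 1660/620 = 12.7 km.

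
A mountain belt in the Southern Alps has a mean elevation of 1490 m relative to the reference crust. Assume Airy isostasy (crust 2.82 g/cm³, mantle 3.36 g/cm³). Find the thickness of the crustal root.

For local isostatic compensation: the weight of the topography is balanced by the buoyancy of the root, ρ_c h = (ρ_m − ρ_c) r.
r = h · ρ_c / (ρ_m − ρ_c) = 1490 m × 2.82 / (3.36 − 2.82) = 7780 m.

7780 m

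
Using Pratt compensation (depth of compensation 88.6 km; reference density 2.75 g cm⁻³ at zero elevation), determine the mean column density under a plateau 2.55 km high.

2.67 g cm⁻³

Pratt balance: ρ_ref D = ρ (D + h).
ρ = ρ_ref D/(D + h) = 2.75 × 88.6 km/(88.6 km + 2.55 km) = 2.67 g cm⁻³.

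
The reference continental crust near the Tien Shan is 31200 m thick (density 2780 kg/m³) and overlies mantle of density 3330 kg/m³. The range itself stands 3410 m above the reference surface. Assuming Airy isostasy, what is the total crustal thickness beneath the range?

Root depth r = h ρ_c / (ρ_m − ρ_c) = 3410 m × 2780 / 550 = 17240 m.
Total thickness = T + h + r = 31200 m + 3410 m + 17240 m = 51800 m.

51800 m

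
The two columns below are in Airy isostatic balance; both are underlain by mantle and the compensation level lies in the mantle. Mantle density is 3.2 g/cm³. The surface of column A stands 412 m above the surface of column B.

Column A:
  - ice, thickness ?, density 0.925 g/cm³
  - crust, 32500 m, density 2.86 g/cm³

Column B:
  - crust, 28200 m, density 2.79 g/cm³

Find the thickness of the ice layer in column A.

Take the compensation level at the base of the deeper column (depth z_c below the surface of column A) and equate Σ ρ_i t_i down to z_c; mantle fills any gap and the z_c terms cancel.
Column A: x×0.925 + 32500×2.86 + (z_c − 32500 − x)×3.2
Column B: 412×0 + 28200×2.79 + (z_c − 412 − 28200)×3.2
The z_c×3.2 term appears on both sides and cancels. Collect the known terms of each column as K = Σ(ρt)_known − 3.2 × (depth of known layers): K_A = 92950 − 3.2×32500 = −11050; K_B = 78678 − 3.2×(412 + 28200) = −12880.4.
Balance: K_A − x×(3.2 − 0.925) = K_B, so x = (K_A − K_B)/(3.2 − 0.925) = 1830.4/2.275 = 805 m.

805 m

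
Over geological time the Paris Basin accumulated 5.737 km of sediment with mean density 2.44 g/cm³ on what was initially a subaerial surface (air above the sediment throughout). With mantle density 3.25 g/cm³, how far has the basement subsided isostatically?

Subaerial load: s = t ρ_sed / ρ_m = 5.737 km × 2.44/3.25 = 4.31 km.

4.31 km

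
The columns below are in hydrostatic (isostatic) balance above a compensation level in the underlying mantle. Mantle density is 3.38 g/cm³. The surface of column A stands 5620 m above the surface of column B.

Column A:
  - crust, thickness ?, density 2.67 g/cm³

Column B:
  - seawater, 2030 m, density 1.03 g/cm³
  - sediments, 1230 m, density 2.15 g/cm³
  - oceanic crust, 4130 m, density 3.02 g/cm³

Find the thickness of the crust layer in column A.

Take the compensation level at the base of the deeper column (depth z_c below the surface of column A) and equate Σ ρ_i t_i down to z_c; mantle fills any gap and the z_c terms cancel.
Column A: x×2.67 + (z_c − 0 − x)×3.38
Column B: 5620×0 + 2030×1.03 + 1230×2.15 + 4130×3.02 + (z_c − 5620 − 7390)×3.38
The z_c×3.38 term appears on both sides and cancels. Collect the known terms of each column as K = Σ(ρt)_known − 3.38 × (depth of known layers): K_A = 0 − 3.38×0 = 0; K_B = 17208 − 3.38×(5620 + 7390) = −26765.8.
Balance: K_A − x×(3.38 − 2.67) = K_B, so x = (K_A − K_B)/(3.38 − 2.67) = 26765.8/0.71 = 37700 m.

37700 m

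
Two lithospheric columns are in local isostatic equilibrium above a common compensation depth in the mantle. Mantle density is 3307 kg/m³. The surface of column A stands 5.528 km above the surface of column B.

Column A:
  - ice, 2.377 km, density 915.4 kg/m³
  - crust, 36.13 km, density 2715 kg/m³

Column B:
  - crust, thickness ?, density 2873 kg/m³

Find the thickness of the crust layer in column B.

Take the compensation level at the base of the deeper column (depth z_c below the surface of column A) and equate Σ ρ_i t_i down to z_c; mantle fills any gap and the z_c terms cancel.
Column A: 2.377×915.4 + 36.13×2715 + (z_c − 38.507)×3307
Column B: 5.528×0 + x×2873 + (z_c − 5.528 − 0 − x)×3307
The z_c×3307 term appears on both sides and cancels. Collect the known terms of each column as K = Σ(ρt)_known − 3307 × (depth of known layers): K_A = 100268.856 − 3307×38.507 = −27073.7932; K_B = 0 − 3307×(5.528 + 0) = −18281.096.
Balance: K_A = K_B − x×(3307 − 2873), so x = (K_B − K_A)/(3307 − 2873) = 8792.7/434 = 20.3 km.

20.3 km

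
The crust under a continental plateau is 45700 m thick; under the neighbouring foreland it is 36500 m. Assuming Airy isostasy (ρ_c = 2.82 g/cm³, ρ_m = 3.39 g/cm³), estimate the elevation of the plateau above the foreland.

1550 m

Excess crust Δ = 45700 m − 36500 m = 9200 m, split between elevation h and root r with h + r = Δ.
Airy balance ρ_c h = (ρ_m − ρ_c) r gives r = h ρ_c/(ρ_m − ρ_c), so h (1 + ρ_c/(ρ_m − ρ_c)) = Δ, i.e. h = Δ (ρ_m − ρ_c)/ρ_m.
h = 9200 m × 0.57/3.39 = 1550 m.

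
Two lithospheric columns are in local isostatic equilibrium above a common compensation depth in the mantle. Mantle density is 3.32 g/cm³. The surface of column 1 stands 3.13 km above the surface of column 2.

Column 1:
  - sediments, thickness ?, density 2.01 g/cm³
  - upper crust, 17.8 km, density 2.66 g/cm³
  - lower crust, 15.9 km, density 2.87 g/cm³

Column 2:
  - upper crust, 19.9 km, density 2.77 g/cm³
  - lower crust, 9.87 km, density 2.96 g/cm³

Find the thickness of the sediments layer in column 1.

Take the compensation level at the base of the deeper column (depth z_c below the surface of column 1) and equate Σ ρ_i t_i down to z_c; mantle fills any gap and the z_c terms cancel.
Column 1: x×2.01 + 17.8×2.66 + 15.9×2.87 + (z_c − 33.7 − x)×3.32
Column 2: 3.13×0 + 19.9×2.77 + 9.87×2.96 + (z_c − 3.13 − 29.77)×3.32
The z_c×3.32 term appears on both sides and cancels. Collect the known terms of each column as K = Σ(ρt)_known − 3.32 × (depth of known layers): K_1 = 92.981 − 3.32×33.7 = −18.903; K_2 = 84.3382 − 3.32×(3.13 + 29.77) = −24.8898.
Balance: K_1 − x×(3.32 − 2.01) = K_2, so x = (K_1 − K_2)/(3.32 − 2.01) = 5.9868/1.31 = 4.57 km.

4.57 km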